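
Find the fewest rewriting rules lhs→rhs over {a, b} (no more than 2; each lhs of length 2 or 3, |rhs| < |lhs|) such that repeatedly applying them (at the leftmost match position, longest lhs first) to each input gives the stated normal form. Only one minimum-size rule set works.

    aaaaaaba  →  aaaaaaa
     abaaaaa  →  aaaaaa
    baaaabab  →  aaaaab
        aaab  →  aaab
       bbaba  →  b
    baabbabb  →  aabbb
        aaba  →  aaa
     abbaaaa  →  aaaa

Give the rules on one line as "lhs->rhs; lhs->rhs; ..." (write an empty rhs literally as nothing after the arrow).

  | aaaaaaba => aaaaaaa
  | abaaaaa => aaaaaa
  | baaaabab => aaaabab => aaaaab
  | aaab

ba->a; bba->b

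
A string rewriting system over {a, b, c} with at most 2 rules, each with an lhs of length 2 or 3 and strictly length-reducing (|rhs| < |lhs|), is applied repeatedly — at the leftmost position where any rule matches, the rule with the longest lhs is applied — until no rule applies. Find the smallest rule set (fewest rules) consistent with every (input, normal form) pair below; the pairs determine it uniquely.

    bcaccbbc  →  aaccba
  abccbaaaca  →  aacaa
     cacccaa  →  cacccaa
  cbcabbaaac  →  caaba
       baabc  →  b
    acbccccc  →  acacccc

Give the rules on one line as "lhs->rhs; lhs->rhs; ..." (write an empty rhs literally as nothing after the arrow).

aaa->; bc->a

  | bcaccbbc => aaccbbc => aaccba
  | abccbaaaca => aacbaaaca => aacbca => aacaa
  | cacccaa
  | cbcabbaaac => caabbaaac => caabbc => caaba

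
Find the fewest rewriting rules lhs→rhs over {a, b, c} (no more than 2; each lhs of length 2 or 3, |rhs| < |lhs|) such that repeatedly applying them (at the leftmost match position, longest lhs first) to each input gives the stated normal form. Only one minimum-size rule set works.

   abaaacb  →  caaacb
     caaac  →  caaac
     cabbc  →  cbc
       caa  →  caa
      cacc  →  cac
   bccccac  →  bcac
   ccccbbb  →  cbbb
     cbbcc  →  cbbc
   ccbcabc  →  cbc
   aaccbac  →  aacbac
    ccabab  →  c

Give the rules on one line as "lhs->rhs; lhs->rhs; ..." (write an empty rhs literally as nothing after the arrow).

ab->c; cc->c

  | abaaacb => caaacb
  | caaac
  | cabbc => ccbc => cbc
  | caa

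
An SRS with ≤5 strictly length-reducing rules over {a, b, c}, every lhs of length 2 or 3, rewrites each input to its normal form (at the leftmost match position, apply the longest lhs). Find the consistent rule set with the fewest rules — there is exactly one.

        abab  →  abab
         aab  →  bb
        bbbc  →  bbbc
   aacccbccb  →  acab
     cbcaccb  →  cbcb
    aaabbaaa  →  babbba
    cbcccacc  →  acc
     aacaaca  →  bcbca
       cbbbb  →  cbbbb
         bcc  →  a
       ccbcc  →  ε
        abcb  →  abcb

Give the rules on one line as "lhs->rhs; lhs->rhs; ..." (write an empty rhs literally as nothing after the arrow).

aa->b; bcc->a; cac->; cca->

  | abab
  | aab => bb
  | bbbc
  | aacccbccb => bcccbccb => acbccb => acab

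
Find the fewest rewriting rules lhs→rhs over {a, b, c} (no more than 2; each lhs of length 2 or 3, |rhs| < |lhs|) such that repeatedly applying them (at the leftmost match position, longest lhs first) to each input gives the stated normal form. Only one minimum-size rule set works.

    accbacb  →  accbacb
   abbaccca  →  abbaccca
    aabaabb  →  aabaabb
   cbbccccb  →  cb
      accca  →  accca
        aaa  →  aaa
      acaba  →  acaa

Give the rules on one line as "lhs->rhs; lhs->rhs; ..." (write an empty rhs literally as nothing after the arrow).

  | accbacb
  | abbaccca
  | aabaabb
  | cbbccccb => cbccb => cb

bcc->; cab->ca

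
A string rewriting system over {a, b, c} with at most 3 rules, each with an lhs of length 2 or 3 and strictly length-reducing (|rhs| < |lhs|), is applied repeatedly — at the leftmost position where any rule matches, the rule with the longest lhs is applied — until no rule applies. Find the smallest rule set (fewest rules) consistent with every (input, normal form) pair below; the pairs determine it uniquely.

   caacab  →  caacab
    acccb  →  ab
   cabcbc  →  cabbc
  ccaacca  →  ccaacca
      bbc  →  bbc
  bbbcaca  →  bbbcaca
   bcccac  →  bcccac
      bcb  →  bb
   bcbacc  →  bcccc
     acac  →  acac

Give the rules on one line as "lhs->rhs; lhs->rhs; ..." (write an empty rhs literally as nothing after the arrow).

  | caacab
  | acccb => accb => acb => ab
  | cabcbc => cabbc
  | ccaacca

cb->b; cba->cc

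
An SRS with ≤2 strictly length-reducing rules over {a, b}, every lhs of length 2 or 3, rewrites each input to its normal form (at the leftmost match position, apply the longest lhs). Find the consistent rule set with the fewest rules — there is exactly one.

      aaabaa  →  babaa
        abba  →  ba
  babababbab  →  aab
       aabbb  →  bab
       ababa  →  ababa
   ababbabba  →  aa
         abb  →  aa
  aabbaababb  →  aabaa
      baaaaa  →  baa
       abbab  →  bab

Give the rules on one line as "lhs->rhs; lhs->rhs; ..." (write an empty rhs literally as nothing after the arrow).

  | aaabaa => babaa
  | abba => aaa => ba
  | babababbab => bababaaab => bababbab => babaaab => babbab => baaab => bbab => aab
  | aabbb => aaab => bab

aaa->ba; bb->a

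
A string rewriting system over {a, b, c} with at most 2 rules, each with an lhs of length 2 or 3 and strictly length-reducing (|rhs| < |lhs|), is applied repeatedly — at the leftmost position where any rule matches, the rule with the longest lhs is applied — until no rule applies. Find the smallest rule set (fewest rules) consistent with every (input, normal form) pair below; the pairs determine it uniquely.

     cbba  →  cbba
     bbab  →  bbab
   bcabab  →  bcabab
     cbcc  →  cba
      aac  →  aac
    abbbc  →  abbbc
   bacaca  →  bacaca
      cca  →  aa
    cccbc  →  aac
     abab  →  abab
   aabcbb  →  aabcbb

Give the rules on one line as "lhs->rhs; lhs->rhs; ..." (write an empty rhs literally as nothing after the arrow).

acb->aa; cc->a

  | cbba
  | bbab
  | bcabab
  | cbcc => cba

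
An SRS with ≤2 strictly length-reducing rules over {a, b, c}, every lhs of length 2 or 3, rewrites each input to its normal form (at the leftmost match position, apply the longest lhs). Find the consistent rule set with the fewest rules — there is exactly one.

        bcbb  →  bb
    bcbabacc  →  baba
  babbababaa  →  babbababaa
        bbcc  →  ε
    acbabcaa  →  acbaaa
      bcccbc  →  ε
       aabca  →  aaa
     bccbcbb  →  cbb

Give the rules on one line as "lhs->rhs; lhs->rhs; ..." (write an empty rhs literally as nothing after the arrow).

  | bcbb => bb
  | bcbabacc => babacc => baba
  | babbababaa
  | bbcc => bc => ε

bc->; cc->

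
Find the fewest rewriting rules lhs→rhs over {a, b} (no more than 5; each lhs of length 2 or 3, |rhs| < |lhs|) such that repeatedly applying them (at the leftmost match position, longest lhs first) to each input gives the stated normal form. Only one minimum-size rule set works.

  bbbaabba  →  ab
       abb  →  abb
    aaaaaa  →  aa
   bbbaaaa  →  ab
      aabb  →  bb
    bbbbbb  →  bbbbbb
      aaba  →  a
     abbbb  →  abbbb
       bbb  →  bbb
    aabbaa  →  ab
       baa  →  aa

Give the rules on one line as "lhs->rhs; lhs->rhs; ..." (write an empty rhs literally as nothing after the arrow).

  | bbbaabba => baaabba => aaabba => abbba => abaa => aaa => ab
  | abb
  | aaaaaa => abaaa => aaaa => aba => aa
  | bbbaaaa => baaaaa => aaaaa => abaa => aaa => ab

aaa->ab; aab->b; ba->a; bba->aa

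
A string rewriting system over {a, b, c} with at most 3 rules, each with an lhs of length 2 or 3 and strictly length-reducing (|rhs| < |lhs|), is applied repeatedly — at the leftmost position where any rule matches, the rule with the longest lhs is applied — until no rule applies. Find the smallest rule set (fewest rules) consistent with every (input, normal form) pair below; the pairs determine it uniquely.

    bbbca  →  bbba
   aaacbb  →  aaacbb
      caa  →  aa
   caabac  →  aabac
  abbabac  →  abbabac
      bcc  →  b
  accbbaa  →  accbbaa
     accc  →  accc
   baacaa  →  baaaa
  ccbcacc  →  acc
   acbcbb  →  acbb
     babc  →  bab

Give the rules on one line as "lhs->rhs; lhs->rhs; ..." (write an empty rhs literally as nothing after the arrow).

  | bbbca => bbba
  | aaacbb
  | caa => aa
  | caabac => aabac

bc->b; ca->a; cbc->c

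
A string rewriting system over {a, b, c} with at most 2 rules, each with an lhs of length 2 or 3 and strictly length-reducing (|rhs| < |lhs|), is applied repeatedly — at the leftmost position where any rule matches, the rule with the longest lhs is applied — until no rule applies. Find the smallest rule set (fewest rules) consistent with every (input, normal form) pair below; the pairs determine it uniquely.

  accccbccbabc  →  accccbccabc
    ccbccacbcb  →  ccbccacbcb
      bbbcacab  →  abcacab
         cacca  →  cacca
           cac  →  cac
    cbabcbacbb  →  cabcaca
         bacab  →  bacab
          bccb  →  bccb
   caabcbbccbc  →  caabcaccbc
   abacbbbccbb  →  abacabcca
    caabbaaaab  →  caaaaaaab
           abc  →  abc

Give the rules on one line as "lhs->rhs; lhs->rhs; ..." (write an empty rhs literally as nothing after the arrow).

  | accccbccbabc => accccbccabc
  | ccbccacbcb
  | bbbcacab => abcacab
  | cacca

bb->a; cba->ca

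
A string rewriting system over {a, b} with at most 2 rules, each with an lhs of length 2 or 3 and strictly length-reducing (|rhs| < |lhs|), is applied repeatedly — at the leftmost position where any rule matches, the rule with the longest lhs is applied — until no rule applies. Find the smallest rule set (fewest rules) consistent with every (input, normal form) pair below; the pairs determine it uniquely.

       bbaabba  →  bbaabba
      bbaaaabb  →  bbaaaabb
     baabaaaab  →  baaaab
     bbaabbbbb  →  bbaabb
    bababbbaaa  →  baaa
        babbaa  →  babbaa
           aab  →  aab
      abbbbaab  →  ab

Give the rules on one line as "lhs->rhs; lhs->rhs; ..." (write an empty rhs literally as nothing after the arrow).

aba->; bbb->

  | bbaabba
  | bbaaaabb
  | baabaaaab => baaaab
  | bbaabbbbb => bbaabb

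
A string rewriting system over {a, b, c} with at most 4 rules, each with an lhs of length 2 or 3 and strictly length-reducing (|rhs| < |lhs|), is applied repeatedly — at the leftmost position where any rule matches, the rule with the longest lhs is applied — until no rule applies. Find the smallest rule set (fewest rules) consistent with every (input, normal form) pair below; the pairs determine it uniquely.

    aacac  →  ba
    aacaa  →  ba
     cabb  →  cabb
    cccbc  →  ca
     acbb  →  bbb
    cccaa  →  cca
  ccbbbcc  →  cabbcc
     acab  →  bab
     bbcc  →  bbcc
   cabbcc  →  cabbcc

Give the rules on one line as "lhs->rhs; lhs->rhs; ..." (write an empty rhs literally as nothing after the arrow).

aa->b; ac->b; cb->a

  | aacac => bcac => bcb => ba
  | aacaa => bcaa => bcb => ba
  | cabb
  | cccbc => ccac => ccb => ca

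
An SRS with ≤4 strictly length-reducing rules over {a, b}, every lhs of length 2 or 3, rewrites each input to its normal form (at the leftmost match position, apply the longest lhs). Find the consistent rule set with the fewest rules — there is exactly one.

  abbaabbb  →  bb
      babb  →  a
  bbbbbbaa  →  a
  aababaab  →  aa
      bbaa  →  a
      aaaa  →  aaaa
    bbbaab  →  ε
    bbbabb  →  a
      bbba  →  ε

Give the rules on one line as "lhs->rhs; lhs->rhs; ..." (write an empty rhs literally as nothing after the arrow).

ab->; ba->; bab->aa; bba->ba

  | abbaabbb => baabbb => abbb => bb
  | babb => aab => a
  | bbbbbbaa => bbbbbaa => bbbbaa => bbbaa => bbaa => baa => a
  | aababaab => aabaab => aaab => aa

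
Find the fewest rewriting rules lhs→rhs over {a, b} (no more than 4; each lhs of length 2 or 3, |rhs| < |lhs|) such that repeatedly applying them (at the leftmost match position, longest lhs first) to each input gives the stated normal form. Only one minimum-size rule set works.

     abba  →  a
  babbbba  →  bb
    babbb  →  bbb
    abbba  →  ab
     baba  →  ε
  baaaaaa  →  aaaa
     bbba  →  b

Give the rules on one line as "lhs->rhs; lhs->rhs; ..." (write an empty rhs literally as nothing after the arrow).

  | abba => a
  | babbbba => bbbba => bb
  | babbb => bbb
  | abbba => ab

ba->; baa->; bba->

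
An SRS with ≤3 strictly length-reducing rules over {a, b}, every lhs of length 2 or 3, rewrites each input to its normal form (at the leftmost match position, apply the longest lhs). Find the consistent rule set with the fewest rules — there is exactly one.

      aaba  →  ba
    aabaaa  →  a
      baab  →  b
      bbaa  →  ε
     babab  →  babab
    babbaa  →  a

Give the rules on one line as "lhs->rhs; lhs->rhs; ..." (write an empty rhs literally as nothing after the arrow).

aa->; baa->aa

  | aaba => ba
  | aabaaa => baaa => aaa => a
  | baab => aab => b
  | bbaa => baa => aa => ε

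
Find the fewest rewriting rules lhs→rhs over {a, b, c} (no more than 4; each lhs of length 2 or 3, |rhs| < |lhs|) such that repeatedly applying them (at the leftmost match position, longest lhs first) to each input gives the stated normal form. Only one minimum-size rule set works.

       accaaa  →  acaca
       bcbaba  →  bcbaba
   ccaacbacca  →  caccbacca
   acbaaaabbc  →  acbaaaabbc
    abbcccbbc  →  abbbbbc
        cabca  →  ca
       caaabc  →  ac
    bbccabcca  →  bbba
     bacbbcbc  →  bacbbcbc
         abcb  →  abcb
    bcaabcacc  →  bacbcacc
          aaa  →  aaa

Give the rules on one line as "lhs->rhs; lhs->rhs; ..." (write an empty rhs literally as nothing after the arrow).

caa->ac; cab->; ccc->b

  | accaaa => acaca
  | bcbaba
  | ccaacbacca => caccbacca
  | acbaaaabbc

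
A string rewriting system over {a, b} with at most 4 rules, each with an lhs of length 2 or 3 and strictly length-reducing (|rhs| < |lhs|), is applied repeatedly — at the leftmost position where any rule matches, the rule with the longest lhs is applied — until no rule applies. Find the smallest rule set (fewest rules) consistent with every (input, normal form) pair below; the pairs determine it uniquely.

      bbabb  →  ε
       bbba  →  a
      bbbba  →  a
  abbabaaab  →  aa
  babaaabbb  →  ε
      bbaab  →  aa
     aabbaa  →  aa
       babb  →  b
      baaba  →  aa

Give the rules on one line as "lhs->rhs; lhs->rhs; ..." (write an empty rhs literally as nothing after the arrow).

  | bbabb => aabb => ab => ε
  | bbba => aba => a
  | bbbba => abba => ba => a
  | abbabaaab => babaaab => abaaab => aaab => aa

ab->; ba->a; bb->a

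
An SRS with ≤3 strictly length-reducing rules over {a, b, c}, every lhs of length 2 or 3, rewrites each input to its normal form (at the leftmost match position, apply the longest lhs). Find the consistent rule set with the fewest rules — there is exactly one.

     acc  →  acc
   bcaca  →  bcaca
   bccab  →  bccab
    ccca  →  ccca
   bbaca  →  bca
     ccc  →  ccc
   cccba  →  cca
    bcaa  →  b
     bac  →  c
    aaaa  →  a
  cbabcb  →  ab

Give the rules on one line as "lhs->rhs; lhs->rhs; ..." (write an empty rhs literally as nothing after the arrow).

  | acc
  | bcaca
  | bccab
  | ccca

aa->b; ba->; cb->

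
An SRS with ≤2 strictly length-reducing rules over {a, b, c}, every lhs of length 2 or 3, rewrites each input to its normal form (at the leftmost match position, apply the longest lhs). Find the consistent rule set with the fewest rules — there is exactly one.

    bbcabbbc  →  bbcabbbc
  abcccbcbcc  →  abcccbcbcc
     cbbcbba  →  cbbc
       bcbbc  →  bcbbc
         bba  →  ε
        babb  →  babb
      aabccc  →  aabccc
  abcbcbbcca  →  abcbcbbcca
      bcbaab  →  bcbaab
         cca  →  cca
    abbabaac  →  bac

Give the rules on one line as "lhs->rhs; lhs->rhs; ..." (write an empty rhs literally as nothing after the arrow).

  | bbcabbbc
  | abcccbcbcc
  | cbbcbba => cbbc
  | bcbbc

aba->b; bba->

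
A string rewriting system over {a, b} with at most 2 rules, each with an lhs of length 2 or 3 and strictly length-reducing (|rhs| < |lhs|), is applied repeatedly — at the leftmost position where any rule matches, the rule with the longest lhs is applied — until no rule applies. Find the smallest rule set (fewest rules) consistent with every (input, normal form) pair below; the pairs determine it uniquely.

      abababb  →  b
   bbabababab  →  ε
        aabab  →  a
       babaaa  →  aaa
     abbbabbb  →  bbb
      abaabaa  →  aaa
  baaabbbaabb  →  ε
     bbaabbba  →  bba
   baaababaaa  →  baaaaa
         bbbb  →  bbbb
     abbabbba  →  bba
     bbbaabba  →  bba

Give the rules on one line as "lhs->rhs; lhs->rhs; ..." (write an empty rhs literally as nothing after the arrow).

ab->; bab->

  | abababb => ababb => abb => b
  | bbabababab => bababab => abab => ab => ε
  | aabab => aab => a
  | babaaa => aaa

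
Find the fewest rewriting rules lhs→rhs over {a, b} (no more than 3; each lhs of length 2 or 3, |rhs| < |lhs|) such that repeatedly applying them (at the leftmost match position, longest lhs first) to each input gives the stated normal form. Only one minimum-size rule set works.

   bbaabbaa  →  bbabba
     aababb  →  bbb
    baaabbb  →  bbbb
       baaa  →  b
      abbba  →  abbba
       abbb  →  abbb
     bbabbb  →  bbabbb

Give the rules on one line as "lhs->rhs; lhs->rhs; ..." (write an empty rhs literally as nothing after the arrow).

aa->a; aaa->; aba->b

  | bbaabbaa => bbabbaa => bbabba
  | aababb => ababb => bbb
  | baaabbb => bbbb
  | baaa => b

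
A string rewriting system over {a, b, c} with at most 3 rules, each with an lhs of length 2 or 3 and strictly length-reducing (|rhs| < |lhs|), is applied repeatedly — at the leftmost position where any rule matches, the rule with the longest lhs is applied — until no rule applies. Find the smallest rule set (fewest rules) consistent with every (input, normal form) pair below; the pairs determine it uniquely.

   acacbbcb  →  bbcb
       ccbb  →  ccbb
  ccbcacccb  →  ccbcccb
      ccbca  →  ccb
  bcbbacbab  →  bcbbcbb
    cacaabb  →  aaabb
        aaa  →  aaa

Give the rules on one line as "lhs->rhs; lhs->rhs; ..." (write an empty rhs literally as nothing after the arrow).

aac->; ba->b; ca->a

  | acacbbcb => aacbbcb => bbcb
  | ccbb
  | ccbcacccb => ccbacccb => ccbcccb
  | ccbca => ccba => ccb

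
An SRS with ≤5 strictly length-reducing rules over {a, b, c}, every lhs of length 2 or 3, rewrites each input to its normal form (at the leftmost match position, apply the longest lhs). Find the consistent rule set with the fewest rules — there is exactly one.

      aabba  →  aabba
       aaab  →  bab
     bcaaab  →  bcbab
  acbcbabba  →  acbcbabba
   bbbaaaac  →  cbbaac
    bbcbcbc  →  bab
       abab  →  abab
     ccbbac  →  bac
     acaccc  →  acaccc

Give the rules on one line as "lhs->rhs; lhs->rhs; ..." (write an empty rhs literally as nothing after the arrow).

aaa->ba; bbb->cb; bbc->ab; ccb->

  | aabba
  | aaab => bab
  | bcaaab => bcbab
  | acbcbabba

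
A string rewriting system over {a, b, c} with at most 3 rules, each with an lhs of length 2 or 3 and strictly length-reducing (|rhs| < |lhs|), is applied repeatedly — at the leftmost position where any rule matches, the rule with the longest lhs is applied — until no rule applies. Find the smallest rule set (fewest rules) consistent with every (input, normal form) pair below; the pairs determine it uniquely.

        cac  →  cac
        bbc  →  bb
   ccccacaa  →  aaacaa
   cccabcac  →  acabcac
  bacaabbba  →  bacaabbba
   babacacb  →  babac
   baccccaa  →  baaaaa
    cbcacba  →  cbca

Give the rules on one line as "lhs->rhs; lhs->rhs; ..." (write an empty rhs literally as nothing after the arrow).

acb->; bbc->bb; cc->a

  | cac
  | bbc => bb
  | ccccacaa => accacaa => aaacaa
  | cccabcac => acabcac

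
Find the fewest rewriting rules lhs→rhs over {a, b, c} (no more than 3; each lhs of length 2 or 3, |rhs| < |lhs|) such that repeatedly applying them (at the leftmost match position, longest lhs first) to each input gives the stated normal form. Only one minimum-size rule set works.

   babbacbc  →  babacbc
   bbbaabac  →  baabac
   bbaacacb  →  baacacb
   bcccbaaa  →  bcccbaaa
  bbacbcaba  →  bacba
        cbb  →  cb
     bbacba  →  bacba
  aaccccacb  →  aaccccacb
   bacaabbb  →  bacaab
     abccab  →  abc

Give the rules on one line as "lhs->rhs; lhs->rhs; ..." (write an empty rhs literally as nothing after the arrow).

  | babbacbc => babacbc
  | bbbaabac => bbaabac => baabac
  | bbaacacb => baacacb
  | bcccbaaa

bb->b; cab->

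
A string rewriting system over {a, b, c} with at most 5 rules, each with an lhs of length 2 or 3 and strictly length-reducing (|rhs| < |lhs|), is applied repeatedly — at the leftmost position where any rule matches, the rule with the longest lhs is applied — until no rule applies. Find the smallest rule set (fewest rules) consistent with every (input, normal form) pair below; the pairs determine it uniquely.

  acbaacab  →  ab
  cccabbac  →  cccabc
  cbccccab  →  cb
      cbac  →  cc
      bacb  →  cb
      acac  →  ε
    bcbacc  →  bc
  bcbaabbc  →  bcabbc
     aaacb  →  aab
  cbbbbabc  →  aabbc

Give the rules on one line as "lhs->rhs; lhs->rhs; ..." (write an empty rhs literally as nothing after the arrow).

ac->; ba->; bcc->b; cbb->aa

  | acbaacab => baacab => acab => ab
  | cccabbac => cccabc
  | cbccccab => cbccab => cbab => cb
  | cbac => cc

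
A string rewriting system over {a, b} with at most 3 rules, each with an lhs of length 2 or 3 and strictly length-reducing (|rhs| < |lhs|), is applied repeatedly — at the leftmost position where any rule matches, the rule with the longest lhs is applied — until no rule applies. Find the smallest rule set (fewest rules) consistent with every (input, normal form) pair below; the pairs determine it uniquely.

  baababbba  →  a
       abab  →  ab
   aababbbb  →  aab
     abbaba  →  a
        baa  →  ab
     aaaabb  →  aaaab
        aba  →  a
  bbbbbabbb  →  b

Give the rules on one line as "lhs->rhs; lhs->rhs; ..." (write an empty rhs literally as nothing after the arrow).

ba->; baa->ab; bb->b

  | baababbba => abbabbba => ababbba => abbba => abba => aba => a
  | abab => ab
  | aababbbb => aabbbb => aabbb => aabb => aab
  | abbaba => ababa => aba => a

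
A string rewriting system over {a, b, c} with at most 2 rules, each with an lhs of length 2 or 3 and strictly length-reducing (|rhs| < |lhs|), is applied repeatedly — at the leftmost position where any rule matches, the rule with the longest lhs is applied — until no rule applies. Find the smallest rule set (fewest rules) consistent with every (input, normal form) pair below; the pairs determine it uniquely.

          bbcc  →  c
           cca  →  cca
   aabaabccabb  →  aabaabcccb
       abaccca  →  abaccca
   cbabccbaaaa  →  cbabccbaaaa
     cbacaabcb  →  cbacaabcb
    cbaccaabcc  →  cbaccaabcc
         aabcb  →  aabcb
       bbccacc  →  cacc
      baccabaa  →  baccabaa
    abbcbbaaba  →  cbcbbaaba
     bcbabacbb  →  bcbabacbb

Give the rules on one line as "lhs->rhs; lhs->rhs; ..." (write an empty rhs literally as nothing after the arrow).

abb->cb; bbc->

  | bbcc => c
  | cca
  | aabaabccabb => aabaabcccb
  | abaccca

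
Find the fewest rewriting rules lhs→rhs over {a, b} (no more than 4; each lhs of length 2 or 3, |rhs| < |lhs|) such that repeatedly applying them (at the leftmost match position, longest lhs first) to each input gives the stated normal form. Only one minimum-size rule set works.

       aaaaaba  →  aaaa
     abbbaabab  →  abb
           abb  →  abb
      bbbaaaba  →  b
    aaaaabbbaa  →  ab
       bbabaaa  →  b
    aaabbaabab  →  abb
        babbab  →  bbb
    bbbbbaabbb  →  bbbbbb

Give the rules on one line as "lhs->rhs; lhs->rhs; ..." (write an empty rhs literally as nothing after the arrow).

  | aaaaaba => aaaa
  | abbbaabab => abbabab => abbab => abb
  | abb
  | bbbaaaba => bbaaba => baba => bba => b

aab->; ba->b; bba->b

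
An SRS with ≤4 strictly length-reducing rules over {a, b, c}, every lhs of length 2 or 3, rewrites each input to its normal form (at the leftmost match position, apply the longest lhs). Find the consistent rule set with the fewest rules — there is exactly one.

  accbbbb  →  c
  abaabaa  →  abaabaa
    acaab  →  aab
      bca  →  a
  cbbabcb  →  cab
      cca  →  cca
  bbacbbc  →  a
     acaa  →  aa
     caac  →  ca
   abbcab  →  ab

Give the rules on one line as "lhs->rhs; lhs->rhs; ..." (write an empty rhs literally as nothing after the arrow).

ac->; acb->a; bb->; bc->

  | accbbbb => cbbbb => cbb => c
  | abaabaa
  | acaab => aab
  | bca => a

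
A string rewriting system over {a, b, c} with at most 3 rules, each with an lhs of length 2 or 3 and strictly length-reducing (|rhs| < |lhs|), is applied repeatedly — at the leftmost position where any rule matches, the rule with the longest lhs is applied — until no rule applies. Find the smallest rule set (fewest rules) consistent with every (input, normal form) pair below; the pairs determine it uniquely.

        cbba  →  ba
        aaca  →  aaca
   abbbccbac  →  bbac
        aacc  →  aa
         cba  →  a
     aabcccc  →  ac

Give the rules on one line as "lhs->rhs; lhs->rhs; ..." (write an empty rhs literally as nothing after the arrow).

  | cbba => ba
  | aaca
  | abbbccbac => cbbccbac => bccbac => bbac
  | aacc => aa

ab->c; cb->; cc->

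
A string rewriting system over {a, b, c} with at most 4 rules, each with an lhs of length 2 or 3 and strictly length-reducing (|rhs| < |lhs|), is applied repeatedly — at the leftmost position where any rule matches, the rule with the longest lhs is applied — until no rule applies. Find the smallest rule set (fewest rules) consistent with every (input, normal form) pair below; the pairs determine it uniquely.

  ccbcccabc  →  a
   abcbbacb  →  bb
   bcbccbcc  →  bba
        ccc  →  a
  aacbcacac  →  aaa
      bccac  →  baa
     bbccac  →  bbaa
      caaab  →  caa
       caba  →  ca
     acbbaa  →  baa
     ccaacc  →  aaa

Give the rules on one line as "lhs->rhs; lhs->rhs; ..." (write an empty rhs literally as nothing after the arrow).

ab->; ac->a; cb->b; cc->a

  | ccbcccabc => abcccabc => cccabc => acabc => aabc => ac => a
  | abcbbacb => cbbacb => bbacb => bbab => bb
  | bcbccbcc => bbccbcc => bbabcc => bbcc => bba
  | ccc => ac => a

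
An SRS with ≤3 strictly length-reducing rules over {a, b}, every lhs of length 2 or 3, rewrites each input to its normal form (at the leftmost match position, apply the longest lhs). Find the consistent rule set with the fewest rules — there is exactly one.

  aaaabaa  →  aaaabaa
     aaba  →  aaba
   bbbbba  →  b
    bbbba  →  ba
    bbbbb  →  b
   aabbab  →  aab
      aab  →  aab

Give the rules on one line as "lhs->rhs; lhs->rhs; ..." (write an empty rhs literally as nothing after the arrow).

bb->b; bba->b; bbb->

  | aaaabaa
  | aaba
  | bbbbba => bba => b
  | bbbba => ba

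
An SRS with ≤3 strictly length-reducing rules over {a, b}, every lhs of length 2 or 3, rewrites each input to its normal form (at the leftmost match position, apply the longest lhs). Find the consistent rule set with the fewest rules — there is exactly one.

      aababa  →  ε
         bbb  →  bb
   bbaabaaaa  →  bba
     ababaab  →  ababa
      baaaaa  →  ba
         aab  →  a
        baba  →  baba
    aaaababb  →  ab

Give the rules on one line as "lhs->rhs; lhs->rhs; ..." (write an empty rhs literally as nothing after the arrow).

  | aababa => aaba => aa => ε
  | bbb => bb
  | bbaabaaaa => bbaaaaa => bbaaa => bba
  | ababaab => ababa

aa->; aab->a; bbb->bb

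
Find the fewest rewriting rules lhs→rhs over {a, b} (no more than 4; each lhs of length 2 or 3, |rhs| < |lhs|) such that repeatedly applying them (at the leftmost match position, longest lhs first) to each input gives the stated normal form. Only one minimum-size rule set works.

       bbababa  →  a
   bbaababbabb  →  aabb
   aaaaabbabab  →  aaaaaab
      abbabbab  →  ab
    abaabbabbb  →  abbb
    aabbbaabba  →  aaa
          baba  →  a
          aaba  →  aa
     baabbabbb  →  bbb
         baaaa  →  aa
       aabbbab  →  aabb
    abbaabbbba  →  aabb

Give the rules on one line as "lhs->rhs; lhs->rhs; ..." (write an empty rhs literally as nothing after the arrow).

ba->; baa->; bab->ab; bba->

  | bbababa => baba => aba => a
  | bbaababbabb => ababbabb => aabbabb => aabb
  | aaaaabbabab => aaaaabab => aaaaaab
  | abbabbab => abbab => ab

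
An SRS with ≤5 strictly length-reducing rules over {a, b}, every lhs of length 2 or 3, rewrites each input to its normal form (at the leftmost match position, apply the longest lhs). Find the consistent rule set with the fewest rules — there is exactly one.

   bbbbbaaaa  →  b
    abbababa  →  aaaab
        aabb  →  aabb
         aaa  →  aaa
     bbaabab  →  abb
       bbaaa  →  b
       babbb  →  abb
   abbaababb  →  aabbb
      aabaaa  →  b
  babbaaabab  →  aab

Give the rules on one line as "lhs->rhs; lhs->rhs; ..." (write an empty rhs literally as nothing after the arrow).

aba->b; ba->b; bab->a; bba->ab

  | bbbbbaaaa => bbbabaaa => babbaaa => abaaa => baa => ba => b
  | abbababa => aabbaba => aaabba => aaaab
  | aabb
  | aaa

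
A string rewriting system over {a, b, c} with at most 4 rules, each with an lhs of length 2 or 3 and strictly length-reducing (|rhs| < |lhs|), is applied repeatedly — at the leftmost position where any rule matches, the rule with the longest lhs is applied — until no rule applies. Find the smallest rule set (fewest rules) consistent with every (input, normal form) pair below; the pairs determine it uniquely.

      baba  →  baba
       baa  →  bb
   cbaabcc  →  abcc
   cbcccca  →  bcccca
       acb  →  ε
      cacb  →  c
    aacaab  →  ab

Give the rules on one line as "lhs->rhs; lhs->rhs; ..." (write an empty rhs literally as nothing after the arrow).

  | baba
  | baa => bb
  | cbaabcc => baabcc => bbbcc => abcc
  | cbcccca => bcccca

aa->b; acb->; bbb->ab; cb->b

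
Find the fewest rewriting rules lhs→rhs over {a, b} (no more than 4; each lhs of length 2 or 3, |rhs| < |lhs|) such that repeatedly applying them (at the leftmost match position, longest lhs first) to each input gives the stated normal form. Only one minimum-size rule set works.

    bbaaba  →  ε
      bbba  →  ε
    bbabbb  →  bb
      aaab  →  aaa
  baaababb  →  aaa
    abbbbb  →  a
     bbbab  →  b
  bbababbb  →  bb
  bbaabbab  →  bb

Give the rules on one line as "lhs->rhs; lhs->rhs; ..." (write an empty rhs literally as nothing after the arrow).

  | bbaaba => baba => ba => ε
  | bbba => ba => ε
  | bbabbb => bbbb => bb
  | aaab => aaa

ab->a; ba->; bbb->b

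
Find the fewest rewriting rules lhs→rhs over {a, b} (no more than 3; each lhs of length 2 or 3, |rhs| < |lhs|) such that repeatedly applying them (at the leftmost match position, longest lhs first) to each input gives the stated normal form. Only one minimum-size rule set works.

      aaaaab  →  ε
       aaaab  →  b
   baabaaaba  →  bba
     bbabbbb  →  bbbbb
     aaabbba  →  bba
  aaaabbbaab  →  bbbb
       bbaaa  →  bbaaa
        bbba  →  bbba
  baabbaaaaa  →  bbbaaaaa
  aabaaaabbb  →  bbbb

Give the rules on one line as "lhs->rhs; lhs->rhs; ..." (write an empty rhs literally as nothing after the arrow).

aab->b; ab->

  | aaaaab => aaab => ab => ε
  | aaaab => aab => b
  | baabaaaba => bbaaaba => bbaba => bba
  | bbabbbb => bbbbb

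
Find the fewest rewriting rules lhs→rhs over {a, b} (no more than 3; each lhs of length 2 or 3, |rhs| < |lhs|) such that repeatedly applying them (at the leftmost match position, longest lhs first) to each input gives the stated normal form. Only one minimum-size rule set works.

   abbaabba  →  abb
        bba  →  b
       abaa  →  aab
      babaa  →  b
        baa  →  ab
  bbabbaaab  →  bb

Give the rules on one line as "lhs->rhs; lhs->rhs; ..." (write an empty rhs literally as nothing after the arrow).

ba->b; baa->ab; bba->b

  | abbaabba => ababba => abbba => abb
  | bba => b
  | abaa => aab
  | babaa => bbaa => ba => b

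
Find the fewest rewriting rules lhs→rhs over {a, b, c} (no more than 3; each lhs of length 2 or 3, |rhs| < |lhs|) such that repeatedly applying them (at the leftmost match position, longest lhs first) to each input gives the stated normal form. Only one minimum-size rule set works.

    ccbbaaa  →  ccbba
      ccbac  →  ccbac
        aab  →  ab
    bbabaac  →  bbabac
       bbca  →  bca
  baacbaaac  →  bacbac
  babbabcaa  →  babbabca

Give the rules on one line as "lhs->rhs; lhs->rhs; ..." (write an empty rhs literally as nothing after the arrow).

aa->a; bbc->bc

  | ccbbaaa => ccbbaa => ccbba
  | ccbac
  | aab => ab
  | bbabaac => bbabac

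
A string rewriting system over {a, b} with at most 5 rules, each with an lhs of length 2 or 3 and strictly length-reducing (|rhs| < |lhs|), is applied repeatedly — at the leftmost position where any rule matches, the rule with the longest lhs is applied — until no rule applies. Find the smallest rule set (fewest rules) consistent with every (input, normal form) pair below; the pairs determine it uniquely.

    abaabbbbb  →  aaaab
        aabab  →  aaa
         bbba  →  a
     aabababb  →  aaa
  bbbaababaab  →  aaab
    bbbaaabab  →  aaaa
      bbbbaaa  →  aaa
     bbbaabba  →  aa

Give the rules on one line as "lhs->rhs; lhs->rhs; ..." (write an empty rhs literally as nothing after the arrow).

  | abaabbbbb => aabbbbb => aaabbb => aaaab
  | aabab => aabb => aaa
  | bbba => aba => a
  | aabababb => aabbabb => aabb => aaa

ba->; bab->bb; bb->a; bba->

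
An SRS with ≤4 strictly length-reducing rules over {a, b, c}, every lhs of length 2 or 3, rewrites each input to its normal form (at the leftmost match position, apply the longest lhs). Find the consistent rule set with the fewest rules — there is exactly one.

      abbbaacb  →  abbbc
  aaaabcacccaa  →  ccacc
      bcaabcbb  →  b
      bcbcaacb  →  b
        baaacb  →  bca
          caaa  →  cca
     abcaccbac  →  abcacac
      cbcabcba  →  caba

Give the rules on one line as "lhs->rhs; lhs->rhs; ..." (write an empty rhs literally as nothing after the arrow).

aa->c; cb->; ccc->c

  | abbbaacb => abbbccb => abbbc
  | aaaabcacccaa => caabcacccaa => ccbcacccaa => ccacccaa => ccacaa => ccacc
  | bcaabcbb => bccbcbb => bccbb => bcb => b
  | bcbcaacb => bcaacb => bcccb => bcb => b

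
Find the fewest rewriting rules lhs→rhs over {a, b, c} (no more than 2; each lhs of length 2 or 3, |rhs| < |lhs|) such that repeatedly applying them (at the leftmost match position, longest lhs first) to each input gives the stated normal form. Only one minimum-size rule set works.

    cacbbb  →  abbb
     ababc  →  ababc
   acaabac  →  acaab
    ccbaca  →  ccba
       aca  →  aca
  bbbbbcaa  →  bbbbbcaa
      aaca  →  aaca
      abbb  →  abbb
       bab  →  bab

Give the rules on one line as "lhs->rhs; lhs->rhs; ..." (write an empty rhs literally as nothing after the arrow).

  | cacbbb => abbb
  | ababc
  | acaabac => acaab
  | ccbaca => ccba

bac->b; cac->a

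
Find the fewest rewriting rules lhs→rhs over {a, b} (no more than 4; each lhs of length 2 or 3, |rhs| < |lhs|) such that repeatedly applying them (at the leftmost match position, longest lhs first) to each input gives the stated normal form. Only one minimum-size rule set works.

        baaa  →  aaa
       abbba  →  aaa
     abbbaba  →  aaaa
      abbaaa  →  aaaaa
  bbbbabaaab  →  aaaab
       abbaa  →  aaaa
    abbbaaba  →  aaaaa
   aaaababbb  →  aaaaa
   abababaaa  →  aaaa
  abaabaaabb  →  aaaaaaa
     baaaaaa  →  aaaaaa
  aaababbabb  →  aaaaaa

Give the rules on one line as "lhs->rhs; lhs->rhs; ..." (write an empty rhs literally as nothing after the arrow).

ba->a; bab->b; bb->a; bbb->a

  | baaa => aaa
  | abbba => aaa
  | abbbaba => aaaba => aaaa
  | abbaaa => aaaaa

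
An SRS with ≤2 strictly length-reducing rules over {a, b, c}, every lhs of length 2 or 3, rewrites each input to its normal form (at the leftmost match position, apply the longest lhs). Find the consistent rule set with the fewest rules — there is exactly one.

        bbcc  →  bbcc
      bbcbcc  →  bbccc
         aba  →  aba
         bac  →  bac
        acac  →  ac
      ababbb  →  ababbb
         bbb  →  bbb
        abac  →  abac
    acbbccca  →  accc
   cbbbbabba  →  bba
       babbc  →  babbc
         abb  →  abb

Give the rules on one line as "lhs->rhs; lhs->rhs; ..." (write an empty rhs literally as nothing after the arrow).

ca->; cb->c

  | bbcc
  | bbcbcc => bbccc
  | aba
  | bac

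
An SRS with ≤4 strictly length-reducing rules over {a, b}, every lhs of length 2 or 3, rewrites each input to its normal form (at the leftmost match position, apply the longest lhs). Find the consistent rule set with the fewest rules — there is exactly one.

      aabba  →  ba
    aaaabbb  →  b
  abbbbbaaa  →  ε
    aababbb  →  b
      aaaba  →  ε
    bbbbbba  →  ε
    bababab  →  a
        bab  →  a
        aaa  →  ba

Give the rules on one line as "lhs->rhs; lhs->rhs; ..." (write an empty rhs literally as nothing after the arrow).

  | aabba => bbba => aba => ba
  | aaaabbb => baabbb => bbbbb => abbb => bbb => ab => b
  | abbbbbaaa => bbbbbaaa => abbbaaa => bbbaaa => abaaa => baaa => bba => ε
  | aababbb => bbabbb => bbb => ab => b

aa->b; ab->b; bb->a; bba->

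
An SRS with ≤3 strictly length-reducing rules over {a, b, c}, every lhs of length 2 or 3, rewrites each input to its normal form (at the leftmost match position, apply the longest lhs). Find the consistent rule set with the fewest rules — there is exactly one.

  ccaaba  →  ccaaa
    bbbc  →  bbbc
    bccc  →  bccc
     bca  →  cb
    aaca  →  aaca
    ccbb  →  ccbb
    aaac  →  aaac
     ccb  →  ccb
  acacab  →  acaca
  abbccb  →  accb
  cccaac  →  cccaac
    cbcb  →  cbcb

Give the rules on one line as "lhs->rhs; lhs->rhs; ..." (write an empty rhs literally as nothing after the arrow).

ab->a; bca->cb

  | ccaaba => ccaaa
  | bbbc
  | bccc
  | bca => cb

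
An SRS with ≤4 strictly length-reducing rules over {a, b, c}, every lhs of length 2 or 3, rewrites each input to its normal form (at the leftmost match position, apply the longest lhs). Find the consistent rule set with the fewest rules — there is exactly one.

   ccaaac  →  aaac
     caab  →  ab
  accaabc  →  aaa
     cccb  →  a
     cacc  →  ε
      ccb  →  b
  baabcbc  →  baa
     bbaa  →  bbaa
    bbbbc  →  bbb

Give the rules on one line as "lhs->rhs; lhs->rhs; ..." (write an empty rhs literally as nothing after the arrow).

  | ccaaac => aaac
  | caab => ab
  | accaabc => aaabc => aaa
  | cccb => cb => a

bc->; ca->; cb->a; cc->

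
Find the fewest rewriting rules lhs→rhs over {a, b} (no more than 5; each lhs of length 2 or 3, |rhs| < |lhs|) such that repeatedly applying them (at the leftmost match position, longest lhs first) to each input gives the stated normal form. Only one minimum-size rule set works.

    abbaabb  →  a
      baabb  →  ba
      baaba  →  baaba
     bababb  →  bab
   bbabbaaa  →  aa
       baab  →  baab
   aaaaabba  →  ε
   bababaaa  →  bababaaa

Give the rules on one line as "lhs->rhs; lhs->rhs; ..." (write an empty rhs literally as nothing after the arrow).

  | abbaabb => bbaabb => abb => bb => a
  | baabb => babb => bbb => ba
  | baaba
  | bababb => babbb => bbbb => bab

abb->bb; bb->a; bba->; bbb->ba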